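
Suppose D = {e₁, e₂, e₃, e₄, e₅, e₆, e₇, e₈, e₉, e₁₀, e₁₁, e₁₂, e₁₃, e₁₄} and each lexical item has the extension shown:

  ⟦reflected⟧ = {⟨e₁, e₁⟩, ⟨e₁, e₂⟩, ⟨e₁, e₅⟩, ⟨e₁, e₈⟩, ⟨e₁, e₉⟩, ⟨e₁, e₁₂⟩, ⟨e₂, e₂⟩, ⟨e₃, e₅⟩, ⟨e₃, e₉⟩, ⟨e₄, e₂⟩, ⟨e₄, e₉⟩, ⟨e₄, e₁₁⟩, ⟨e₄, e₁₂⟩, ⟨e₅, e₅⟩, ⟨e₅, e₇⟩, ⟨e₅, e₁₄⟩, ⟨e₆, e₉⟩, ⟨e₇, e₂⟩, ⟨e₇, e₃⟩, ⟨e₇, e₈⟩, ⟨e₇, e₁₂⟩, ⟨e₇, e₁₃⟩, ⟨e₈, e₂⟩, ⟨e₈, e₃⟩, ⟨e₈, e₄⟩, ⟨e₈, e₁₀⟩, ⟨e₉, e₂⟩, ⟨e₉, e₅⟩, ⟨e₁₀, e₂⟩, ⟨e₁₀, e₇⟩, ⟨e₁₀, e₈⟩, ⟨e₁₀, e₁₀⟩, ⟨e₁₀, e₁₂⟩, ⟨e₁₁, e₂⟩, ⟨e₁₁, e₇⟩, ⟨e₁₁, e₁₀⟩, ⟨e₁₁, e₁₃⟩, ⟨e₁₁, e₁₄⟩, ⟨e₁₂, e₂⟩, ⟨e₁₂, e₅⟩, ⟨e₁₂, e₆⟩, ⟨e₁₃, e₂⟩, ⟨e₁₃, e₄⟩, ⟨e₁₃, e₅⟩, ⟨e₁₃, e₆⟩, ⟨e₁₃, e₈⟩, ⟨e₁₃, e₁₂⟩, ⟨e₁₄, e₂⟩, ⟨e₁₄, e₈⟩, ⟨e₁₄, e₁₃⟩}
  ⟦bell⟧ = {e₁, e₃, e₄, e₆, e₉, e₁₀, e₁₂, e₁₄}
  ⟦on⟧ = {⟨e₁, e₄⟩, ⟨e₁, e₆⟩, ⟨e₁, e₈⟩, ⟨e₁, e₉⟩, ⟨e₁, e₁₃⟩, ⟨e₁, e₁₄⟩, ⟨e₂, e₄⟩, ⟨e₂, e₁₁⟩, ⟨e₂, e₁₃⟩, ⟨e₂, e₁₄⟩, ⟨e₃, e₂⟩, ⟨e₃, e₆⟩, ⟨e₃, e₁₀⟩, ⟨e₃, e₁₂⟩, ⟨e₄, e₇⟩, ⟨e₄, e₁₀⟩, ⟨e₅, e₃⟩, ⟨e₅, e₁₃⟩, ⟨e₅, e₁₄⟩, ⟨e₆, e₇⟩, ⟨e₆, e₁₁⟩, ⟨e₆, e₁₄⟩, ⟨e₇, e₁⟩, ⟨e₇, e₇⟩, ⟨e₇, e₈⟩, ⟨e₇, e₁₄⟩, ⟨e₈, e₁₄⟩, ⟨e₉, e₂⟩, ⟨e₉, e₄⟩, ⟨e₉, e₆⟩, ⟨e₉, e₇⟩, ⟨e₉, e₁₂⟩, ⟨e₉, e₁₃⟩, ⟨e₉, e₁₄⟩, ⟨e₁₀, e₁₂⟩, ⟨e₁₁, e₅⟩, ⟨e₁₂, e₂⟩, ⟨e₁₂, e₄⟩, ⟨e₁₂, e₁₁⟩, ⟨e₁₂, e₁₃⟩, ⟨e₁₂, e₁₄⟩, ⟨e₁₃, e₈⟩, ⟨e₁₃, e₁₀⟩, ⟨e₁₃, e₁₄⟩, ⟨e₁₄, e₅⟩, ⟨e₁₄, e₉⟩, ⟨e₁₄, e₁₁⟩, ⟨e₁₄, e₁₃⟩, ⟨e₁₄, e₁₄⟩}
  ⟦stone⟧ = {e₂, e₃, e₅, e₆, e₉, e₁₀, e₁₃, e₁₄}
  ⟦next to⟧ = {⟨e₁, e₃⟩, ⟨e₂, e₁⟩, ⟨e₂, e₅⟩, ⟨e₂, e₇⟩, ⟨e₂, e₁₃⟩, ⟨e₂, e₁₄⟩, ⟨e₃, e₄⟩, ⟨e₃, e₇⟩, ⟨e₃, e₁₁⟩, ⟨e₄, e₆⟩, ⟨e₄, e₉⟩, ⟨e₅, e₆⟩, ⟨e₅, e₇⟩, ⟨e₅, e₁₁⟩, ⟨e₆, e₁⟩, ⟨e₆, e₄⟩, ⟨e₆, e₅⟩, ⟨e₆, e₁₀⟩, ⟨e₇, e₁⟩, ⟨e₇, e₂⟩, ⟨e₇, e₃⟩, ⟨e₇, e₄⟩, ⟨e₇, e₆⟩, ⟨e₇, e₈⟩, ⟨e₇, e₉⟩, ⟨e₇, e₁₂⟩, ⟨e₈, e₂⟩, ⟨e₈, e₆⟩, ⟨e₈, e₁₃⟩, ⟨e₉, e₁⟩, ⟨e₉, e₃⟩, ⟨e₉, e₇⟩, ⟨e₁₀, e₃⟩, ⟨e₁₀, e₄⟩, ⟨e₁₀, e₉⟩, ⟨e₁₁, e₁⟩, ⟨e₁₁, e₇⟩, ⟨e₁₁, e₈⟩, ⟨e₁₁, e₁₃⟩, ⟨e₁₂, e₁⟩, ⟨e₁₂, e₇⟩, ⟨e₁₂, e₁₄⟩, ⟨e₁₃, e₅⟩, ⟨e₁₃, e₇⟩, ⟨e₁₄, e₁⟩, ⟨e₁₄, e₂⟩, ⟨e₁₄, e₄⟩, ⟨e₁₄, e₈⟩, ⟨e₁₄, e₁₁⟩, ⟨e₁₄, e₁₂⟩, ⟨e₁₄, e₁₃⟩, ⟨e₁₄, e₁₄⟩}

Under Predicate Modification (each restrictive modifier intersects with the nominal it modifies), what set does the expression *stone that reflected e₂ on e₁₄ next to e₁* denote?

{e₂, e₉, e₁₄}

⟦that reflected e₂⟧ = {x : ⟨x, e₂⟩ ∈ ⟦reflected⟧} = {e₁, e₂, e₄, e₇, e₈, e₉, e₁₀, e₁₁, e₁₂, e₁₃, e₁₄}
⟦on e₁₄⟧ = {x : ⟨x, e₁₄⟩ ∈ ⟦on⟧} = {e₁, e₂, e₅, e₆, e₇, e₈, e₉, e₁₂, e₁₃, e₁₄}
⟦next to e₁⟧ = {x : ⟨x, e₁⟩ ∈ ⟦next to⟧} = {e₂, e₆, e₇, e₉, e₁₁, e₁₂, e₁₄}
⟦stone⟧ = {e₂, e₃, e₅, e₆, e₉, e₁₀, e₁₃, e₁₄}
… ∩ ⟦that reflected e₂⟧ = {e₂, e₃, e₅, e₆, e₉, e₁₀, e₁₃, e₁₄} ∩ {e₁, e₂, e₄, e₇, e₈, e₉, e₁₀, e₁₁, e₁₂, e₁₃, e₁₄} = {e₂, e₉, e₁₀, e₁₃, e₁₄}
… ∩ ⟦on e₁₄⟧ = {e₂, e₉, e₁₀, e₁₃, e₁₄} ∩ {e₁, e₂, e₅, e₆, e₇, e₈, e₉, e₁₂, e₁₃, e₁₄} = {e₂, e₉, e₁₃, e₁₄}
… ∩ ⟦next to e₁⟧ = {e₂, e₉, e₁₃, e₁₄} ∩ {e₂, e₆, e₇, e₉, e₁₁, e₁₂, e₁₄} = {e₂, e₉, e₁₄}
So ⟦stone that reflected e₂ on e₁₄ next to e₁⟧ = {e₂, e₉, e₁₄}.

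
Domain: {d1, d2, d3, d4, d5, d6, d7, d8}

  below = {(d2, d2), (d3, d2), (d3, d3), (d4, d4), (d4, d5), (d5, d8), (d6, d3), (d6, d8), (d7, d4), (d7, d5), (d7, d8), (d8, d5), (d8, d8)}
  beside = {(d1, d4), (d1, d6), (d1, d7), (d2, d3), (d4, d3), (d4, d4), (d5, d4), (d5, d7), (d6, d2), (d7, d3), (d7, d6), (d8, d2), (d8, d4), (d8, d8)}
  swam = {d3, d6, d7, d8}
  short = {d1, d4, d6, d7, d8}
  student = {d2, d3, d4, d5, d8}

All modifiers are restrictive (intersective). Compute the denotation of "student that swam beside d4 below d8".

{d8}

⟦that swam⟧ = ⟦swam⟧ = {d3, d6, d7, d8}
⟦beside d4⟧ = {x : ⟨x, d4⟩ ∈ ⟦beside⟧} = {d1, d4, d5, d8}
⟦below d8⟧ = {x : ⟨x, d8⟩ ∈ ⟦below⟧} = {d5, d6, d7, d8}
⟦student⟧ = {d2, d3, d4, d5, d8}
… ∩ ⟦that swam⟧ = {d2, d3, d4, d5, d8} ∩ {d3, d6, d7, d8} = {d3, d8}
… ∩ ⟦beside d4⟧ = {d3, d8} ∩ {d1, d4, d5, d8} = {d8}
… ∩ ⟦below d8⟧ = {d8} ∩ {d5, d6, d7, d8} = {d8}
So ⟦student that swam beside d4 below d8⟧ = {d8}.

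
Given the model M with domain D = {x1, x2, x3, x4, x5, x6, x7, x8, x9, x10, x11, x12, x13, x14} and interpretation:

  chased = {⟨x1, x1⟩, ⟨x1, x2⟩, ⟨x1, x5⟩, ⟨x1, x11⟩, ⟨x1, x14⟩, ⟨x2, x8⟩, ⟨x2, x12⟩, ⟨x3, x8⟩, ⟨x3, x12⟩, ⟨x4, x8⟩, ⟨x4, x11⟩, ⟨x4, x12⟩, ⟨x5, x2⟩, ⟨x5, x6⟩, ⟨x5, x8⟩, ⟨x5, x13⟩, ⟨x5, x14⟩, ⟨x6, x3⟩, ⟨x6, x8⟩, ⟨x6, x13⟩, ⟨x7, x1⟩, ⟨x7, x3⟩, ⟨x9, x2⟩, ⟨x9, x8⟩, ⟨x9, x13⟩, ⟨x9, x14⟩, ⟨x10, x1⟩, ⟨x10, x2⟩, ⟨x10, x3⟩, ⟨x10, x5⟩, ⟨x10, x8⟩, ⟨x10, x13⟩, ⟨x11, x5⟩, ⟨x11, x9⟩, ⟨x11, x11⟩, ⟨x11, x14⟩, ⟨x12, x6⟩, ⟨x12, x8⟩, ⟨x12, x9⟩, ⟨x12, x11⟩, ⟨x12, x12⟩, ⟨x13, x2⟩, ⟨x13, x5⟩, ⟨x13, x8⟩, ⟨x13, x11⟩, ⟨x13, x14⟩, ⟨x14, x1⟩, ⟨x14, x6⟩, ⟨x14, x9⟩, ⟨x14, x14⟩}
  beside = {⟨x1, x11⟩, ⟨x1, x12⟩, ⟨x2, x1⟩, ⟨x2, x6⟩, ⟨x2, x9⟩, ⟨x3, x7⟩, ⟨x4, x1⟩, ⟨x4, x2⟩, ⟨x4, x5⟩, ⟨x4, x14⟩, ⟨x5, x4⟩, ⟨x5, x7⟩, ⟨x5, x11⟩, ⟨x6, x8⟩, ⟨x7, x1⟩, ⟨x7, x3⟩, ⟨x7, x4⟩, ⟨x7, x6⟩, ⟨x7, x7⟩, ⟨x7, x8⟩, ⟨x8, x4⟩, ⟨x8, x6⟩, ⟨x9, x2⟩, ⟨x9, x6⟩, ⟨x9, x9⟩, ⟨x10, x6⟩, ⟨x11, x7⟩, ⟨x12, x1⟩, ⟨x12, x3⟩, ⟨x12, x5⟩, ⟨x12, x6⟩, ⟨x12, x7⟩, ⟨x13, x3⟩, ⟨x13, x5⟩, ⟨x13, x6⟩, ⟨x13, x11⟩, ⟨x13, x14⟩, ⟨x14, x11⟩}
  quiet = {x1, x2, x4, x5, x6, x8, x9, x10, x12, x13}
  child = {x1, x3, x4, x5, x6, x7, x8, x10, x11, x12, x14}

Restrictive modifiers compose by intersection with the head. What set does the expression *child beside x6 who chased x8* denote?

⟦beside x6⟧ = {x : ⟨x, x6⟩ ∈ ⟦beside⟧} = {x2, x7, x8, x9, x10, x12, x13}
⟦who chased x8⟧ = {x : ⟨x, x8⟩ ∈ ⟦chased⟧} = {x2, x3, x4, x5, x6, x9, x10, x12, x13}
⟦child⟧ = {x1, x3, x4, x5, x6, x7, x8, x10, x11, x12, x14}
… ∩ ⟦beside x6⟧ = {x1, x3, x4, x5, x6, x7, x8, x10, x11, x12, x14} ∩ {x2, x7, x8, x9, x10, x12, x13} = {x7, x8, x10, x12}
… ∩ ⟦who chased x8⟧ = {x7, x8, x10, x12} ∩ {x2, x3, x4, x5, x6, x9, x10, x12, x13} = {x10, x12}
So ⟦child beside x6 who chased x8⟧ = {x10, x12}.

{x10, x12}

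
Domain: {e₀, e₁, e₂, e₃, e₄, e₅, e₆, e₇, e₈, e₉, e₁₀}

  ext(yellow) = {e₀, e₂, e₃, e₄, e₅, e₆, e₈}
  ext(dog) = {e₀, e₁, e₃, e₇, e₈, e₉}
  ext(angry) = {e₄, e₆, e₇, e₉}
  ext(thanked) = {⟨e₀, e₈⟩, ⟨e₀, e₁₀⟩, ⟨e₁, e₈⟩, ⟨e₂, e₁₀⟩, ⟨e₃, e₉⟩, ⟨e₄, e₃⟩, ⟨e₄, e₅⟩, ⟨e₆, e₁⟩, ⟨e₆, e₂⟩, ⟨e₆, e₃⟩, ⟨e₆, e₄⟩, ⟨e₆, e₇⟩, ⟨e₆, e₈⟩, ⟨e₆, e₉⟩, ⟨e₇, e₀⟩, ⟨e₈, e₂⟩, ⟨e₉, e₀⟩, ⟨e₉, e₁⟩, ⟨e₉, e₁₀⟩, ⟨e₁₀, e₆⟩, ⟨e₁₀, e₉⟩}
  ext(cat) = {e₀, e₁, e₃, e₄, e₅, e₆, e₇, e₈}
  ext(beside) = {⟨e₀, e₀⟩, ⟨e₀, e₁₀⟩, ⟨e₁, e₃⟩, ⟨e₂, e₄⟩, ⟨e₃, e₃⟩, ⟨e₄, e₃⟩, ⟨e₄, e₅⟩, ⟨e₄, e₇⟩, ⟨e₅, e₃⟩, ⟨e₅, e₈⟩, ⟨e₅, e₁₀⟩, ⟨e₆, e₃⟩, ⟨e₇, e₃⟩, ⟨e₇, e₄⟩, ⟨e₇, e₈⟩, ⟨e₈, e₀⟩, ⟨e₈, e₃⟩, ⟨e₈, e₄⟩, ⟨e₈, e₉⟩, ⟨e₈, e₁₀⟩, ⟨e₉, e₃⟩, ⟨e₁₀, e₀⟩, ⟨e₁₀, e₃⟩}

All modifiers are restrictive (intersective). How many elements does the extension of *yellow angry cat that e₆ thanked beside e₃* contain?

1

⟦that e₆ thanked⟧ = {x : ⟨e₆, x⟩ ∈ ⟦thanked⟧} = {e₁, e₂, e₃, e₄, e₇, e₈, e₉}
⟦beside e₃⟧ = {x : ⟨x, e₃⟩ ∈ ⟦beside⟧} = {e₁, e₃, e₄, e₅, e₆, e₇, e₈, e₉, e₁₀}
⟦cat⟧ = {e₀, e₁, e₃, e₄, e₅, e₆, e₇, e₈}
… ∩ ⟦that e₆ thanked⟧ = {e₀, e₁, e₃, e₄, e₅, e₆, e₇, e₈} ∩ {e₁, e₂, e₃, e₄, e₇, e₈, e₉} = {e₁, e₃, e₄, e₇, e₈}
… ∩ ⟦beside e₃⟧ = {e₁, e₃, e₄, e₇, e₈} ∩ {e₁, e₃, e₄, e₅, e₆, e₇, e₈, e₉, e₁₀} = {e₁, e₃, e₄, e₇, e₈}
… ∩ ⟦yellow⟧ = {e₁, e₃, e₄, e₇, e₈} ∩ {e₀, e₂, e₃, e₄, e₅, e₆, e₈} = {e₃, e₄, e₈}
… ∩ ⟦angry⟧ = {e₃, e₄, e₈} ∩ {e₄, e₆, e₇, e₉} = {e₄}
⟦yellow angry cat that e₆ thanked beside e₃⟧ = {e₄}, so the cardinality is 1.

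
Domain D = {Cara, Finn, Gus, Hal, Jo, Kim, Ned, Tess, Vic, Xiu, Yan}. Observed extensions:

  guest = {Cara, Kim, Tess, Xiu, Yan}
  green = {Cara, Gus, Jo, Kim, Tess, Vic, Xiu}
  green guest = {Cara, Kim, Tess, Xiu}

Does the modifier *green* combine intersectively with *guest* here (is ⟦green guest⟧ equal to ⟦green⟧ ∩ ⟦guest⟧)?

yes

⟦green⟧ ∩ ⟦guest⟧ = {Cara, Gus, Jo, Kim, Tess, Vic, Xiu} ∩ {Cara, Kim, Tess, Xiu, Yan} = {Cara, Kim, Tess, Xiu}
Observed ⟦green guest⟧ = {Cara, Kim, Tess, Xiu}.
These coincide, so the modifier is intersective here.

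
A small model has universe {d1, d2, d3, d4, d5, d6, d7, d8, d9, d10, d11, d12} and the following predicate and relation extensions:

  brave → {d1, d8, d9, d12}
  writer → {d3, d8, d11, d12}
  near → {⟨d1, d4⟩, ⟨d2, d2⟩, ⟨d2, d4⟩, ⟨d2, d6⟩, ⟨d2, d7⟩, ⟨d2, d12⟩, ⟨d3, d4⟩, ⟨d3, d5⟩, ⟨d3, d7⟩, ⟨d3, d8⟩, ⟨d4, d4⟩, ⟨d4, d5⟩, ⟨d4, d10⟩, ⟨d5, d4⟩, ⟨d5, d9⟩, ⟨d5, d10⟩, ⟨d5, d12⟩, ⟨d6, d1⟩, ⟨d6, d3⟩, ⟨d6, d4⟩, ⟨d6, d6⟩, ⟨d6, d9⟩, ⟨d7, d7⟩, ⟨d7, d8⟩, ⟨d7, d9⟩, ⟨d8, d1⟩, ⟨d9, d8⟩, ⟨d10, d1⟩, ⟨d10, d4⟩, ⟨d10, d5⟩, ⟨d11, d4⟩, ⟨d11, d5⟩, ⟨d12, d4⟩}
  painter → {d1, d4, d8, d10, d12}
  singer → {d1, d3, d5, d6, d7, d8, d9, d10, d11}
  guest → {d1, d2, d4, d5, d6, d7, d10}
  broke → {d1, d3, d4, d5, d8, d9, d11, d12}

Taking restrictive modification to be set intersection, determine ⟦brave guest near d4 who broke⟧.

⟦near d4⟧ = {x : ⟨x, d4⟩ ∈ ⟦near⟧} = {d1, d2, d3, d4, d5, d6, d10, d11, d12}
⟦who broke⟧ = ⟦broke⟧ = {d1, d3, d4, d5, d8, d9, d11, d12}
⟦guest⟧ = {d1, d2, d4, d5, d6, d7, d10}
… ∩ ⟦near d4⟧ = {d1, d2, d4, d5, d6, d7, d10} ∩ {d1, d2, d3, d4, d5, d6, d10, d11, d12} = {d1, d2, d4, d5, d6, d10}
… ∩ ⟦who broke⟧ = {d1, d2, d4, d5, d6, d10} ∩ {d1, d3, d4, d5, d8, d9, d11, d12} = {d1, d4, d5}
… ∩ ⟦brave⟧ = {d1, d4, d5} ∩ {d1, d8, d9, d12} = {d1}
So ⟦brave guest near d4 who broke⟧ = {d1}.

{d1}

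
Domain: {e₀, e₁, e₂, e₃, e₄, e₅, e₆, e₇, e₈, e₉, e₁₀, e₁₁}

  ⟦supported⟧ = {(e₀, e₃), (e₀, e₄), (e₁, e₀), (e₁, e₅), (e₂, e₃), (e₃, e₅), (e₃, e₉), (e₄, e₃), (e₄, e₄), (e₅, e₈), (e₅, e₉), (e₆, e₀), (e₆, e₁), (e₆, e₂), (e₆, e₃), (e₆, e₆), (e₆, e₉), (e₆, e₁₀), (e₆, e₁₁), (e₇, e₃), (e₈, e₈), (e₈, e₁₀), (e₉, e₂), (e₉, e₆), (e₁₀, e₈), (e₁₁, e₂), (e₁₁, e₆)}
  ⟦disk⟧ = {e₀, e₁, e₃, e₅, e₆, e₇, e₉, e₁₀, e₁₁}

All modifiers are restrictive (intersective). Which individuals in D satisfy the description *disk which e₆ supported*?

{e₀, e₁, e₃, e₆, e₉, e₁₀, e₁₁}

⟦which e₆ supported⟧ = {x : ⟨e₆, x⟩ ∈ ⟦supported⟧} = {e₀, e₁, e₂, e₃, e₆, e₉, e₁₀, e₁₁}
⟦disk⟧ = {e₀, e₁, e₃, e₅, e₆, e₇, e₉, e₁₀, e₁₁}
… ∩ ⟦which e₆ supported⟧ = {e₀, e₁, e₃, e₅, e₆, e₇, e₉, e₁₀, e₁₁} ∩ {e₀, e₁, e₂, e₃, e₆, e₉, e₁₀, e₁₁} = {e₀, e₁, e₃, e₆, e₉, e₁₀, e₁₁}
So ⟦disk which e₆ supported⟧ = {e₀, e₁, e₃, e₆, e₉, e₁₀, e₁₁}.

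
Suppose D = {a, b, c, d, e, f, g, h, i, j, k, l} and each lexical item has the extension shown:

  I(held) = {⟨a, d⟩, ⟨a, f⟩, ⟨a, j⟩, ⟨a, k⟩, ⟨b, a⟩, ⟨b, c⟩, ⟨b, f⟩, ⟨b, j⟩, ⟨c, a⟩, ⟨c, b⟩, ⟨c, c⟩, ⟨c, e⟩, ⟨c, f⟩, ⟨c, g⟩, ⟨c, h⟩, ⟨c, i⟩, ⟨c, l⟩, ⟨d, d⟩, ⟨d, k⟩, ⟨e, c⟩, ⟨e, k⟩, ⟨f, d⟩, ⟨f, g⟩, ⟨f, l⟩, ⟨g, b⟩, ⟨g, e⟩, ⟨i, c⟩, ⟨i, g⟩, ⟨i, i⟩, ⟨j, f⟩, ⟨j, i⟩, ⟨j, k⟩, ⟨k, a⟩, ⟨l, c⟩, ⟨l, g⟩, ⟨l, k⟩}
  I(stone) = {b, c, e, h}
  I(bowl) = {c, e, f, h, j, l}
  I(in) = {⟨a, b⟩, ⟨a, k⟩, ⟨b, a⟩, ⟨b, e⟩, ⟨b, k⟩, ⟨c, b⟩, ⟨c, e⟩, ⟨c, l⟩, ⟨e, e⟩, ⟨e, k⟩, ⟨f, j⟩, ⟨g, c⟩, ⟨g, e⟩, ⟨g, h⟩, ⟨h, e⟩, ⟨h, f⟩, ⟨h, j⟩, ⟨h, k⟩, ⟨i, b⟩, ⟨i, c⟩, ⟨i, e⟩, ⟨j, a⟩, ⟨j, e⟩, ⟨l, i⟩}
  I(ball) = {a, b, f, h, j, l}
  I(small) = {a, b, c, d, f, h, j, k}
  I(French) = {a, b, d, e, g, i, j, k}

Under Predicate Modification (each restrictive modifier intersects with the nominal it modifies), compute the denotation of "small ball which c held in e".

{b, h}

⟦which c held⟧ = {x : ⟨c, x⟩ ∈ ⟦held⟧} = {a, b, c, e, f, g, h, i, l}
⟦in e⟧ = {x : ⟨x, e⟩ ∈ ⟦in⟧} = {b, c, e, g, h, i, j}
⟦ball⟧ = {a, b, f, h, j, l}
… ∩ ⟦which c held⟧ = {a, b, f, h, j, l} ∩ {a, b, c, e, f, g, h, i, l} = {a, b, f, h, l}
… ∩ ⟦in e⟧ = {a, b, f, h, l} ∩ {b, c, e, g, h, i, j} = {b, h}
… ∩ ⟦small⟧ = {b, h} ∩ {a, b, c, d, f, h, j, k} = {b, h}
So ⟦small ball which c held in e⟧ = {b, h}.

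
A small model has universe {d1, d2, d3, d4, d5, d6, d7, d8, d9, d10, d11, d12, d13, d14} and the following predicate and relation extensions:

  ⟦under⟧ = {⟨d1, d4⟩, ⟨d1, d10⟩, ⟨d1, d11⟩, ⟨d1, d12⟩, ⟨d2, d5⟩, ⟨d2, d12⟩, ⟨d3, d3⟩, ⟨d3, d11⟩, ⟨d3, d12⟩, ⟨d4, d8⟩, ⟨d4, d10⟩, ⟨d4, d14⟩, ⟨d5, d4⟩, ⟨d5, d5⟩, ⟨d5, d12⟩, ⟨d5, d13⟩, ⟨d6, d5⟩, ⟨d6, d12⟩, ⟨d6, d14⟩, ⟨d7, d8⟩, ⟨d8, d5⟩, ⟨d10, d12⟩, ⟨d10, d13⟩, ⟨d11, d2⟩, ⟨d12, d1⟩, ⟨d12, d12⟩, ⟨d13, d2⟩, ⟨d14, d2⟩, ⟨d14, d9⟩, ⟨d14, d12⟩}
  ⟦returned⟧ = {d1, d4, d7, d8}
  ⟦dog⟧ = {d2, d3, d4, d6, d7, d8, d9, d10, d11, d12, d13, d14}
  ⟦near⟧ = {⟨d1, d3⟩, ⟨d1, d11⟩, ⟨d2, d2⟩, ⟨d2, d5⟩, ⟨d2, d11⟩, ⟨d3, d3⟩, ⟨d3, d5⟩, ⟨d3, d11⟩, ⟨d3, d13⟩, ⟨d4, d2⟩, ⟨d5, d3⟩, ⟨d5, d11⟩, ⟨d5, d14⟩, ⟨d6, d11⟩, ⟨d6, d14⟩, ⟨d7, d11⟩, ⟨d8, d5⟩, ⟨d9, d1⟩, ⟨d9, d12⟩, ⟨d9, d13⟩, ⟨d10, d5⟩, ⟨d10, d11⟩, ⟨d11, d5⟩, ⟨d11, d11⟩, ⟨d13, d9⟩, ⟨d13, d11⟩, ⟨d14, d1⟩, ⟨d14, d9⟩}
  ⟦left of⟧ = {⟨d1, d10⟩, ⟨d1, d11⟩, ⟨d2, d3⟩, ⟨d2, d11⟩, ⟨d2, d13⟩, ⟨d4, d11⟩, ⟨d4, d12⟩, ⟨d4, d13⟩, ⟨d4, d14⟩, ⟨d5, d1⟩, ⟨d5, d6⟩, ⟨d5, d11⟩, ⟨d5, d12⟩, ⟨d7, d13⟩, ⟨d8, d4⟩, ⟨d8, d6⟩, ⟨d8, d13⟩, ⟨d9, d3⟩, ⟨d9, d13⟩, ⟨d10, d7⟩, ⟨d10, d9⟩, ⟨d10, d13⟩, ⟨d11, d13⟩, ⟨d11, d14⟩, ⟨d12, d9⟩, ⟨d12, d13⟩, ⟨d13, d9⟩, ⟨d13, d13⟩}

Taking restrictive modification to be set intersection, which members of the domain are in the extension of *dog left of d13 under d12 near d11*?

{d2, d10}

⟦left of d13⟧ = {x : ⟨x, d13⟩ ∈ ⟦left of⟧} = {d2, d4, d7, d8, d9, d10, d11, d12, d13}
⟦under d12⟧ = {x : ⟨x, d12⟩ ∈ ⟦under⟧} = {d1, d2, d3, d5, d6, d10, d12, d14}
⟦near d11⟧ = {x : ⟨x, d11⟩ ∈ ⟦near⟧} = {d1, d2, d3, d5, d6, d7, d10, d11, d13}
⟦dog⟧ = {d2, d3, d4, d6, d7, d8, d9, d10, d11, d12, d13, d14}
… ∩ ⟦left of d13⟧ = {d2, d3, d4, d6, d7, d8, d9, d10, d11, d12, d13, d14} ∩ {d2, d4, d7, d8, d9, d10, d11, d12, d13} = {d2, d4, d7, d8, d9, d10, d11, d12, d13}
… ∩ ⟦under d12⟧ = {d2, d4, d7, d8, d9, d10, d11, d12, d13} ∩ {d1, d2, d3, d5, d6, d10, d12, d14} = {d2, d10, d12}
… ∩ ⟦near d11⟧ = {d2, d10, d12} ∩ {d1, d2, d3, d5, d6, d7, d10, d11, d13} = {d2, d10}
So ⟦dog left of d13 under d12 near d11⟧ = {d2, d10}.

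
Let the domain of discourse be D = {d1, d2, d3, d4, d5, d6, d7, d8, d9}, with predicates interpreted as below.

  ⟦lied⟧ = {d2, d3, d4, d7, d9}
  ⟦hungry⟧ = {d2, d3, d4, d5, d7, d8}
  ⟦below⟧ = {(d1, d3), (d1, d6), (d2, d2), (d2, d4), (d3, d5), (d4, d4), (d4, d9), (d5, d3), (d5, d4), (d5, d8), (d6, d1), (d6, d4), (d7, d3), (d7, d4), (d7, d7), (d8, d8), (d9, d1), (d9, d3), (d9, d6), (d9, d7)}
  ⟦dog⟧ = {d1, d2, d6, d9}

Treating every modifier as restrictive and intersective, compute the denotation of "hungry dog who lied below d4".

{d2}

⟦who lied⟧ = ⟦lied⟧ = {d2, d3, d4, d7, d9}
⟦below d4⟧ = {x : ⟨x, d4⟩ ∈ ⟦below⟧} = {d2, d4, d5, d6, d7}
⟦dog⟧ = {d1, d2, d6, d9}
… ∩ ⟦who lied⟧ = {d1, d2, d6, d9} ∩ {d2, d3, d4, d7, d9} = {d2, d9}
… ∩ ⟦below d4⟧ = {d2, d9} ∩ {d2, d4, d5, d6, d7} = {d2}
… ∩ ⟦hungry⟧ = {d2} ∩ {d2, d3, d4, d5, d7, d8} = {d2}
So ⟦hungry dog who lied below d4⟧ = {d2}.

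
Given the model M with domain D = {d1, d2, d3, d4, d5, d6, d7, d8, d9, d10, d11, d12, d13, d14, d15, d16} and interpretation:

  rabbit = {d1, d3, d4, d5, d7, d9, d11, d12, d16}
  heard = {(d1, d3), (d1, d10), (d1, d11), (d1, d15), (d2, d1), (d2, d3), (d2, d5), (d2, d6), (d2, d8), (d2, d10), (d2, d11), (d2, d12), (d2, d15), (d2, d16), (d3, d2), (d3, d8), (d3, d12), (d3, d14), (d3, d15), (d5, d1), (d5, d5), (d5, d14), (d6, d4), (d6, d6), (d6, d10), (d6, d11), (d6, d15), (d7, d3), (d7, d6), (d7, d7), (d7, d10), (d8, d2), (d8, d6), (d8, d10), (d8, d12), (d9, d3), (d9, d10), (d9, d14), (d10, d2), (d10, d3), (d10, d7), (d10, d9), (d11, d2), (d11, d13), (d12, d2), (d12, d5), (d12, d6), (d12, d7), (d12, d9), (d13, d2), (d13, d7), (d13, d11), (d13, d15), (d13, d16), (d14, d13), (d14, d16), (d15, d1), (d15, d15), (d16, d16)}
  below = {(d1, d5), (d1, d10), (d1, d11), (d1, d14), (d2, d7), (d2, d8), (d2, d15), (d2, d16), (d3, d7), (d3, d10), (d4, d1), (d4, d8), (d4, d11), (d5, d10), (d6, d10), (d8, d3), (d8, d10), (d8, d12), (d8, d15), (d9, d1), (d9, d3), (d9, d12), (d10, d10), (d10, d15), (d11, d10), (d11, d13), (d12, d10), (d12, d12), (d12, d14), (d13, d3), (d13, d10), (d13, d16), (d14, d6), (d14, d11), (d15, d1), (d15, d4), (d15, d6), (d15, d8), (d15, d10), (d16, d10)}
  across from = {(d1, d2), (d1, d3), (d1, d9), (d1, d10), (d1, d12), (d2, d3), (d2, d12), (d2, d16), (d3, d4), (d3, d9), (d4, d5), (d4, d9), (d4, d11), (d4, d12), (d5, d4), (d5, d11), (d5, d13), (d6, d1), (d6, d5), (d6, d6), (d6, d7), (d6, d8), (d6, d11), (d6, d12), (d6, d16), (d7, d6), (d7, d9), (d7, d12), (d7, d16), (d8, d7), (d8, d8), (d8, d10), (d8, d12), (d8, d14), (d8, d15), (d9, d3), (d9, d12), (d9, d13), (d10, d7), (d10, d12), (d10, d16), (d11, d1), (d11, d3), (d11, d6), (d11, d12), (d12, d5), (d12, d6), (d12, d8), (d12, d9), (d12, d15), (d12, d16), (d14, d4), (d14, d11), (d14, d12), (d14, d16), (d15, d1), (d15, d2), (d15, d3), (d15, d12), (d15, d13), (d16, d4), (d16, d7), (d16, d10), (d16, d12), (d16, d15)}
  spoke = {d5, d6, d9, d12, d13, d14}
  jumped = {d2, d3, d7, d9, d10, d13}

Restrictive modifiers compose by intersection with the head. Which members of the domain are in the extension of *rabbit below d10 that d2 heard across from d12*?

⟦below d10⟧ = {x : ⟨x, d10⟩ ∈ ⟦below⟧} = {d1, d3, d5, d6, d8, d10, d11, d12, d13, d15, d16}
⟦that d2 heard⟧ = {x : ⟨d2, x⟩ ∈ ⟦heard⟧} = {d1, d3, d5, d6, d8, d10, d11, d12, d15, d16}
⟦across from d12⟧ = {x : ⟨x, d12⟩ ∈ ⟦across from⟧} = {d1, d2, d4, d6, d7, d8, d9, d10, d11, d14, d15, d16}
⟦rabbit⟧ = {d1, d3, d4, d5, d7, d9, d11, d12, d16}
… ∩ ⟦below d10⟧ = {d1, d3, d4, d5, d7, d9, d11, d12, d16} ∩ {d1, d3, d5, d6, d8, d10, d11, d12, d13, d15, d16} = {d1, d3, d5, d11, d12, d16}
… ∩ ⟦that d2 heard⟧ = {d1, d3, d5, d11, d12, d16} ∩ {d1, d3, d5, d6, d8, d10, d11, d12, d15, d16} = {d1, d3, d5, d11, d12, d16}
… ∩ ⟦across from d12⟧ = {d1, d3, d5, d11, d12, d16} ∩ {d1, d2, d4, d6, d7, d8, d9, d10, d11, d14, d15, d16} = {d1, d11, d16}
So ⟦rabbit below d10 that d2 heard across from d12⟧ = {d1, d11, d16}.

{d1, d11, d16}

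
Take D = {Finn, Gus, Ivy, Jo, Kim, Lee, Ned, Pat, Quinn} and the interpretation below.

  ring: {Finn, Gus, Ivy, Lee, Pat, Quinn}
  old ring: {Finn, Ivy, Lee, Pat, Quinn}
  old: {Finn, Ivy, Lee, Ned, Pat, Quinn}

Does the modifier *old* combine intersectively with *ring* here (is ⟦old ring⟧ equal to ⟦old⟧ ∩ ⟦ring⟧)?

⟦old⟧ ∩ ⟦ring⟧ = {Finn, Ivy, Lee, Ned, Pat, Quinn} ∩ {Finn, Gus, Ivy, Lee, Pat, Quinn} = {Finn, Ivy, Lee, Pat, Quinn}
Observed ⟦old ring⟧ = {Finn, Ivy, Lee, Pat, Quinn}.
These coincide, so the modifier is intersective here.

yes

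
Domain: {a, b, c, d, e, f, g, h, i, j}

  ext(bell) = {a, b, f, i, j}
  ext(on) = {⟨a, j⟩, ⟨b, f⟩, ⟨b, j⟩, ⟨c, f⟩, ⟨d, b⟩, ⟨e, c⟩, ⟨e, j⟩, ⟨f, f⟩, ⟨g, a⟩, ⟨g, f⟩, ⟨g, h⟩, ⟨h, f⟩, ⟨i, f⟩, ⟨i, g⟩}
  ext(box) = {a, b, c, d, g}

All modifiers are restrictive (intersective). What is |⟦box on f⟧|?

3

⟦on f⟧ = {x : ⟨x, f⟩ ∈ ⟦on⟧} = {b, c, f, g, h, i}
⟦box⟧ = {a, b, c, d, g}
… ∩ ⟦on f⟧ = {a, b, c, d, g} ∩ {b, c, f, g, h, i} = {b, c, g}
⟦box on f⟧ = {b, c, g}, so the cardinality is 3.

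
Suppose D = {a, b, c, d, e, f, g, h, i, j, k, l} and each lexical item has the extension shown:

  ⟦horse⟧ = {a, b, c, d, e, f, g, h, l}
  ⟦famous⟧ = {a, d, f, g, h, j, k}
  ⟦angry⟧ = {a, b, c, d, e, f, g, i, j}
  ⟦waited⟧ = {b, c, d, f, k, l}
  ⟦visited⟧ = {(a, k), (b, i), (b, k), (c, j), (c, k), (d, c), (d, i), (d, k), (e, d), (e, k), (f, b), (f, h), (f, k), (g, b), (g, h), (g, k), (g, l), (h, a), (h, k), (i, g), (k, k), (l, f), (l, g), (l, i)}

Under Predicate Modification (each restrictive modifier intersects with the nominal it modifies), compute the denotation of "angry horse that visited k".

{a, b, c, d, e, f, g}

⟦that visited k⟧ = {x : ⟨x, k⟩ ∈ ⟦visited⟧} = {a, b, c, d, e, f, g, h, k}
⟦horse⟧ = {a, b, c, d, e, f, g, h, l}
… ∩ ⟦that visited k⟧ = {a, b, c, d, e, f, g, h, l} ∩ {a, b, c, d, e, f, g, h, k} = {a, b, c, d, e, f, g, h}
… ∩ ⟦angry⟧ = {a, b, c, d, e, f, g, h} ∩ {a, b, c, d, e, f, g, i, j} = {a, b, c, d, e, f, g}
So ⟦angry horse that visited k⟧ = {a, b, c, d, e, f, g}.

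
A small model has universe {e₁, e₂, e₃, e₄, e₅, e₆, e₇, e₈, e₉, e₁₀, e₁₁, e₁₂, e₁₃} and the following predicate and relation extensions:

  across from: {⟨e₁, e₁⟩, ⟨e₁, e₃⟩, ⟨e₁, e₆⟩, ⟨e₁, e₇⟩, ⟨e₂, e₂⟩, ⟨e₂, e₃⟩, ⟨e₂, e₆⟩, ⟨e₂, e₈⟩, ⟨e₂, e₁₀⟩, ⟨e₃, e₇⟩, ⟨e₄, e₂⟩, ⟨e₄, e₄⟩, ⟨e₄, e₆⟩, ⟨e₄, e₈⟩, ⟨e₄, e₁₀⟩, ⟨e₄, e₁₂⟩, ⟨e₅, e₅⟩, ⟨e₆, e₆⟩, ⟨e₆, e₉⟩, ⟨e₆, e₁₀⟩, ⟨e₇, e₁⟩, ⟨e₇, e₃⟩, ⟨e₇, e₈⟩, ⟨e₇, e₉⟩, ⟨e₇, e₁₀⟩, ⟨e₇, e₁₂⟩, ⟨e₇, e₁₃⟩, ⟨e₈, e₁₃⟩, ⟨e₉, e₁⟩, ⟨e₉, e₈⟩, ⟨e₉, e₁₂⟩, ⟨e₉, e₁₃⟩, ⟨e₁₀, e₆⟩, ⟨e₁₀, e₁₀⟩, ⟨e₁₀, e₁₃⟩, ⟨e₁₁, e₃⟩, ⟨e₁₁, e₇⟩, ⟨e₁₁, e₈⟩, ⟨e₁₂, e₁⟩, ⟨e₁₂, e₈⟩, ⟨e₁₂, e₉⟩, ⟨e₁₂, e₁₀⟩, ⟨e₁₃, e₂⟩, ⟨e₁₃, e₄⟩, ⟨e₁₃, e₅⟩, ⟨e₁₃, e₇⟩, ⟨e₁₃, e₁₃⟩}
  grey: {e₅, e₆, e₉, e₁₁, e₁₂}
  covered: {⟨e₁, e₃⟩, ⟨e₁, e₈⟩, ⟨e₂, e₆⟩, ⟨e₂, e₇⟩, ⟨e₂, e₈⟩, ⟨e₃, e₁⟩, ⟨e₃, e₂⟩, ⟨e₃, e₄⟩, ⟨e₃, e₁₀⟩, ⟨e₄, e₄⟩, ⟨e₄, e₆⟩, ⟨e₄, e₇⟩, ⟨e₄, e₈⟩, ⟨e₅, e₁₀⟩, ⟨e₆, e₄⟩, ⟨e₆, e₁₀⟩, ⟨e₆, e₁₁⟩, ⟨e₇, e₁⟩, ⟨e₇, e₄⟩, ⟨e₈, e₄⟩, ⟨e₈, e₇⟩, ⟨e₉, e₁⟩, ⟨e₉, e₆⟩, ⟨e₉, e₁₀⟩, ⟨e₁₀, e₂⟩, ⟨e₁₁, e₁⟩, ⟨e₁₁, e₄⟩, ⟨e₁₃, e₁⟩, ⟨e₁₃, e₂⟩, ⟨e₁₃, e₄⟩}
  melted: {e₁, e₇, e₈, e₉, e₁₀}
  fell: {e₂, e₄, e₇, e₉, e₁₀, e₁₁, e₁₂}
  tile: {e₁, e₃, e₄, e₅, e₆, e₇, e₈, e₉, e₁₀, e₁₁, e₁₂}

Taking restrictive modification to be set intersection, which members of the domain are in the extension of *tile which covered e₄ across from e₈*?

⟦which covered e₄⟧ = {x : ⟨x, e₄⟩ ∈ ⟦covered⟧} = {e₃, e₄, e₆, e₇, e₈, e₁₁, e₁₃}
⟦across from e₈⟧ = {x : ⟨x, e₈⟩ ∈ ⟦across from⟧} = {e₂, e₄, e₇, e₉, e₁₁, e₁₂}
⟦tile⟧ = {e₁, e₃, e₄, e₅, e₆, e₇, e₈, e₉, e₁₀, e₁₁, e₁₂}
… ∩ ⟦which covered e₄⟧ = {e₁, e₃, e₄, e₅, e₆, e₇, e₈, e₉, e₁₀, e₁₁, e₁₂} ∩ {e₃, e₄, e₆, e₇, e₈, e₁₁, e₁₃} = {e₃, e₄, e₆, e₇, e₈, e₁₁}
… ∩ ⟦across from e₈⟧ = {e₃, e₄, e₆, e₇, e₈, e₁₁} ∩ {e₂, e₄, e₇, e₉, e₁₁, e₁₂} = {e₄, e₇, e₁₁}
So ⟦tile which covered e₄ across from e₈⟧ = {e₄, e₇, e₁₁}.

{e₄, e₇, e₁₁}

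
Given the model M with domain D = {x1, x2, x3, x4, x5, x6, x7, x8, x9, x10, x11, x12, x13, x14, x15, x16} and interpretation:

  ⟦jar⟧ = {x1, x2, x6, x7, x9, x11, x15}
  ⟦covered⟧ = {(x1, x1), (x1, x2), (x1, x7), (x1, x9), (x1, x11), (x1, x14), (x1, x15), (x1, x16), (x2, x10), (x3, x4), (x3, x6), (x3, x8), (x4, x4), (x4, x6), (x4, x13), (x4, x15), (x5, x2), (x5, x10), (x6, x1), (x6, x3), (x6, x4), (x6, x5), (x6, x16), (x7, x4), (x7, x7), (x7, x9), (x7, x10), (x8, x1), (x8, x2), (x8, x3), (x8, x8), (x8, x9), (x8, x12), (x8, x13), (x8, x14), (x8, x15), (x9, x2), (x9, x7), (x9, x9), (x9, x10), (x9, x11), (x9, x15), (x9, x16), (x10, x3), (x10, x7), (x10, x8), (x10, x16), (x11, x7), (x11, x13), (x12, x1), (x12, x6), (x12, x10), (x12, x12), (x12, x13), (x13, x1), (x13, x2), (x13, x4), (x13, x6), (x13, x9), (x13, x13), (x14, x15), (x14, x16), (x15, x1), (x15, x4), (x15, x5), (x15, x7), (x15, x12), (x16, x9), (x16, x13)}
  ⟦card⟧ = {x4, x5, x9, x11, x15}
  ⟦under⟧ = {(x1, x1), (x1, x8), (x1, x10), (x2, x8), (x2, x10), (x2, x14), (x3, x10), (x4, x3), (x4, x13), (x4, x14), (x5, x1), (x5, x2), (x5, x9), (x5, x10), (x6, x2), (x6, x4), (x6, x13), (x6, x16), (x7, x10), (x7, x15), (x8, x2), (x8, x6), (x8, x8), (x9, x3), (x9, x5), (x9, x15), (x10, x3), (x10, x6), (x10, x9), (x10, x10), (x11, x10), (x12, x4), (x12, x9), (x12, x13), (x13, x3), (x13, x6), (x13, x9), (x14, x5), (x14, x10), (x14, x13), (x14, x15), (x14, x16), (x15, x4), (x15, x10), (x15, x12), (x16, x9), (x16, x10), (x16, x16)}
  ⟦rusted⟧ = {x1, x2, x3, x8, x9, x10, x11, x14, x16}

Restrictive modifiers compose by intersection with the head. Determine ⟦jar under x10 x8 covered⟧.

{x1, x2, x15}

⟦under x10⟧ = {x : ⟨x, x10⟩ ∈ ⟦under⟧} = {x1, x2, x3, x5, x7, x10, x11, x14, x15, x16}
⟦x8 covered⟧ = {x : ⟨x8, x⟩ ∈ ⟦covered⟧} = {x1, x2, x3, x8, x9, x12, x13, x14, x15}
⟦jar⟧ = {x1, x2, x6, x7, x9, x11, x15}
… ∩ ⟦under x10⟧ = {x1, x2, x6, x7, x9, x11, x15} ∩ {x1, x2, x3, x5, x7, x10, x11, x14, x15, x16} = {x1, x2, x7, x11, x15}
… ∩ ⟦x8 covered⟧ = {x1, x2, x7, x11, x15} ∩ {x1, x2, x3, x8, x9, x12, x13, x14, x15} = {x1, x2, x15}
So ⟦jar under x10 x8 covered⟧ = {x1, x2, x15}.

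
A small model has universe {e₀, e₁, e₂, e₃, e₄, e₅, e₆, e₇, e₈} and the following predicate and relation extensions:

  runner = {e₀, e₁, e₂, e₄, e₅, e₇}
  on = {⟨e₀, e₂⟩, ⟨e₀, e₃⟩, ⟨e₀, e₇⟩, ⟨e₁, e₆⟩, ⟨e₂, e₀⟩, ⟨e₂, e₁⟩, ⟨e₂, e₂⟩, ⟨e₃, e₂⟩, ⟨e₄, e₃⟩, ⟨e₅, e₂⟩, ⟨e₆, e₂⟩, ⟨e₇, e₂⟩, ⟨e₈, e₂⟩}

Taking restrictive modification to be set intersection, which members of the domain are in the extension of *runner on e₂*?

{e₀, e₂, e₅, e₇}

⟦on e₂⟧ = {x : ⟨x, e₂⟩ ∈ ⟦on⟧} = {e₀, e₂, e₃, e₅, e₆, e₇, e₈}
⟦runner⟧ = {e₀, e₁, e₂, e₄, e₅, e₇}
… ∩ ⟦on e₂⟧ = {e₀, e₁, e₂, e₄, e₅, e₇} ∩ {e₀, e₂, e₃, e₅, e₆, e₇, e₈} = {e₀, e₂, e₅, e₇}
So ⟦runner on e₂⟧ = {e₀, e₂, e₅, e₇}.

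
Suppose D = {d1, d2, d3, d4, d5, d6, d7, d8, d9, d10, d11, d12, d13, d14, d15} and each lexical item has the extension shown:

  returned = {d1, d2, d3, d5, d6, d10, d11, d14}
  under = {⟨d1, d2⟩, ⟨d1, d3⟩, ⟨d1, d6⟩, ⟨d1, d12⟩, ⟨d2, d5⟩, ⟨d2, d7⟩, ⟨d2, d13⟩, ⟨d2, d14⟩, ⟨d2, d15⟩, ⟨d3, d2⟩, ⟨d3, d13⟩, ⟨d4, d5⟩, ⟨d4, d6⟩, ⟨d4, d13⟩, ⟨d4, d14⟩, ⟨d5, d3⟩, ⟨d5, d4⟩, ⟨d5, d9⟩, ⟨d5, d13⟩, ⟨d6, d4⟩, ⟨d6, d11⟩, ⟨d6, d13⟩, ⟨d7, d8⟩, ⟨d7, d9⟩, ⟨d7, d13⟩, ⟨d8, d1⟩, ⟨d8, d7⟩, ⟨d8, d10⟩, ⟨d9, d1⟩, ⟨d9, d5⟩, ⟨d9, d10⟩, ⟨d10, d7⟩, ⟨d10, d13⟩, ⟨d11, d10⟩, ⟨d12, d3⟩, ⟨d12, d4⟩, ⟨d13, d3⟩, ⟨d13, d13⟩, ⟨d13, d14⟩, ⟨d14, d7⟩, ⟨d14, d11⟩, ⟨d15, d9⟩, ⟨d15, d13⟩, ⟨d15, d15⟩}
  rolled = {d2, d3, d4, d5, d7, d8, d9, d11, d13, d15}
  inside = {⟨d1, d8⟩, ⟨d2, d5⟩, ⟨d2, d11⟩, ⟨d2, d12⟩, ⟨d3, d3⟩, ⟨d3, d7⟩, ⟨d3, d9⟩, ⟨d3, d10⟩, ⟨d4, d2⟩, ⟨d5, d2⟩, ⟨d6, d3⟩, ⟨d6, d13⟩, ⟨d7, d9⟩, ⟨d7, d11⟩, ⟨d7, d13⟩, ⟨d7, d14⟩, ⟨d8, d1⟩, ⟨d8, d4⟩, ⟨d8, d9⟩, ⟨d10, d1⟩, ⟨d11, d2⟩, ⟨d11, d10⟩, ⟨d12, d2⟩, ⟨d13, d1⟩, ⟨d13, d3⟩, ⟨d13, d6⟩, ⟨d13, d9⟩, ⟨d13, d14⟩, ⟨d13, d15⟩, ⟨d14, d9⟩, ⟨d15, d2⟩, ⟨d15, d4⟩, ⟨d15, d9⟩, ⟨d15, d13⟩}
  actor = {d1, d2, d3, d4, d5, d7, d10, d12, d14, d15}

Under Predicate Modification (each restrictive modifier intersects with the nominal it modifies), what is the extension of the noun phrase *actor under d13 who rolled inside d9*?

⟦under d13⟧ = {x : ⟨x, d13⟩ ∈ ⟦under⟧} = {d2, d3, d4, d5, d6, d7, d10, d13, d15}
⟦who rolled⟧ = ⟦rolled⟧ = {d2, d3, d4, d5, d7, d8, d9, d11, d13, d15}
⟦inside d9⟧ = {x : ⟨x, d9⟩ ∈ ⟦inside⟧} = {d3, d7, d8, d13, d14, d15}
⟦actor⟧ = {d1, d2, d3, d4, d5, d7, d10, d12, d14, d15}
… ∩ ⟦under d13⟧ = {d1, d2, d3, d4, d5, d7, d10, d12, d14, d15} ∩ {d2, d3, d4, d5, d6, d7, d10, d13, d15} = {d2, d3, d4, d5, d7, d10, d15}
… ∩ ⟦who rolled⟧ = {d2, d3, d4, d5, d7, d10, d15} ∩ {d2, d3, d4, d5, d7, d8, d9, d11, d13, d15} = {d2, d3, d4, d5, d7, d15}
… ∩ ⟦inside d9⟧ = {d2, d3, d4, d5, d7, d15} ∩ {d3, d7, d8, d13, d14, d15} = {d3, d7, d15}
So ⟦actor under d13 who rolled inside d9⟧ = {d3, d7, d15}.

{d3, d7, d15}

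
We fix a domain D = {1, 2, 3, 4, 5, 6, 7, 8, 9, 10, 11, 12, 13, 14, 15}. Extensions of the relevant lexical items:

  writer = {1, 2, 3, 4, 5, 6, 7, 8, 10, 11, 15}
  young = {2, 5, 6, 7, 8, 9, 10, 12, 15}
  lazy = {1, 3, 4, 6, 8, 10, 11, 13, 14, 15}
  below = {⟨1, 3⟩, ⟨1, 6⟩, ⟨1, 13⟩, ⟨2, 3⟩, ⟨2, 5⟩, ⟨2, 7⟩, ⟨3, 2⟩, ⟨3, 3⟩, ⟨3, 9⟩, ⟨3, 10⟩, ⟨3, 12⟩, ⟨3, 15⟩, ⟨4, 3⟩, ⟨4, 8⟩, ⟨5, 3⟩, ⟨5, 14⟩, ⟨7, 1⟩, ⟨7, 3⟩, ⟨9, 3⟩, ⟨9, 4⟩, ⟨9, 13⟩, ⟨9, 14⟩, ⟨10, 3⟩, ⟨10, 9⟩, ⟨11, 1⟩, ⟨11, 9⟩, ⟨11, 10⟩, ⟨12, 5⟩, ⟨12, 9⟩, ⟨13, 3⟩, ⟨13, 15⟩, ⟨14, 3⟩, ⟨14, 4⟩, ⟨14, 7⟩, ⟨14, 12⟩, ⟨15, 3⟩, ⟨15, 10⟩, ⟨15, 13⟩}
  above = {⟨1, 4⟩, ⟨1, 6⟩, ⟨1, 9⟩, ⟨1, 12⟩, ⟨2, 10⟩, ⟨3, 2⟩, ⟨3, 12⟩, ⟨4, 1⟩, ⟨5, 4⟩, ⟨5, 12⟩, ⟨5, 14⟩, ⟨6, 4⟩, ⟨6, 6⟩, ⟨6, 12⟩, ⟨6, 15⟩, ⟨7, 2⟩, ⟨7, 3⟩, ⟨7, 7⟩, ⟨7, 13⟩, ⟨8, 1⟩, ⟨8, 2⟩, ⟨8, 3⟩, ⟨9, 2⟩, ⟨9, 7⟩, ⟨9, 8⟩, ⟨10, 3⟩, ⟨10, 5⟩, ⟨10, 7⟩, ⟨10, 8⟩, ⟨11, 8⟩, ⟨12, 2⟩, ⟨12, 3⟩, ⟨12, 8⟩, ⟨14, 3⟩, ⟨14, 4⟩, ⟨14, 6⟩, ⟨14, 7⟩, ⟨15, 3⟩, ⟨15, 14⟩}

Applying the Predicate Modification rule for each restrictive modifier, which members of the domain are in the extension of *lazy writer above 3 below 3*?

⟦above 3⟧ = {x : ⟨x, 3⟩ ∈ ⟦above⟧} = {7, 8, 10, 12, 14, 15}
⟦below 3⟧ = {x : ⟨x, 3⟩ ∈ ⟦below⟧} = {1, 2, 3, 4, 5, 7, 9, 10, 13, 14, 15}
⟦writer⟧ = {1, 2, 3, 4, 5, 6, 7, 8, 10, 11, 15}
… ∩ ⟦above 3⟧ = {1, 2, 3, 4, 5, 6, 7, 8, 10, 11, 15} ∩ {7, 8, 10, 12, 14, 15} = {7, 8, 10, 15}
… ∩ ⟦below 3⟧ = {7, 8, 10, 15} ∩ {1, 2, 3, 4, 5, 7, 9, 10, 13, 14, 15} = {7, 10, 15}
… ∩ ⟦lazy⟧ = {7, 10, 15} ∩ {1, 3, 4, 6, 8, 10, 11, 13, 14, 15} = {10, 15}
So ⟦lazy writer above 3 below 3⟧ = {10, 15}.

{10, 15}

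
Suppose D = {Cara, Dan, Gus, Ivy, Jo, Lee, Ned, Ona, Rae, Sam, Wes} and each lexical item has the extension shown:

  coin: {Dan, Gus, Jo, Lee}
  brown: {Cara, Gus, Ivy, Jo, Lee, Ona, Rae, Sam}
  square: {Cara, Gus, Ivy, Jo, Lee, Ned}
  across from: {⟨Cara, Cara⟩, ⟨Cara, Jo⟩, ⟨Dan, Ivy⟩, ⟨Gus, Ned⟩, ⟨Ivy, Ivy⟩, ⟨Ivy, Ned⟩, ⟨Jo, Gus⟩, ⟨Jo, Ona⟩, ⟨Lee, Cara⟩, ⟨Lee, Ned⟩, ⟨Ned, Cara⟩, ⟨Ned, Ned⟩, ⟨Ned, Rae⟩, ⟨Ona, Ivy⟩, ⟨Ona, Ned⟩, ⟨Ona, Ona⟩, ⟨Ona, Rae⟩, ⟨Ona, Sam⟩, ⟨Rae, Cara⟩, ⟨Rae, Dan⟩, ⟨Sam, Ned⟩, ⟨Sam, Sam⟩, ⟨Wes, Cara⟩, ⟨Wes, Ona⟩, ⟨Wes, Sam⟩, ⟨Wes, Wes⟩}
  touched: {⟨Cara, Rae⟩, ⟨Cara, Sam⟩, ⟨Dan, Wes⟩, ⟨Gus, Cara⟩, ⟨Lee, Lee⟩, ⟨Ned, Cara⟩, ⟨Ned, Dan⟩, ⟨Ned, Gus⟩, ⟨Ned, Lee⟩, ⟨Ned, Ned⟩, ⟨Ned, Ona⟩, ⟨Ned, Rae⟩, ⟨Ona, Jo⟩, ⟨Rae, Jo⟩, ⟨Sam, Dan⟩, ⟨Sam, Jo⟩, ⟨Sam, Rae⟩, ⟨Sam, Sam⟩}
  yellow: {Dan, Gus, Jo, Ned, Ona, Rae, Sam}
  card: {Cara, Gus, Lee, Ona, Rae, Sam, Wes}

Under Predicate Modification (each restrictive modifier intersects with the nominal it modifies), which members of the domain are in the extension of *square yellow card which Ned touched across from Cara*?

{ }

⟦which Ned touched⟧ = {x : ⟨Ned, x⟩ ∈ ⟦touched⟧} = {Cara, Dan, Gus, Lee, Ned, Ona, Rae}
⟦across from Cara⟧ = {x : ⟨x, Cara⟩ ∈ ⟦across from⟧} = {Cara, Lee, Ned, Rae, Wes}
⟦card⟧ = {Cara, Gus, Lee, Ona, Rae, Sam, Wes}
… ∩ ⟦which Ned touched⟧ = {Cara, Gus, Lee, Ona, Rae, Sam, Wes} ∩ {Cara, Dan, Gus, Lee, Ned, Ona, Rae} = {Cara, Gus, Lee, Ona, Rae}
… ∩ ⟦across from Cara⟧ = {Cara, Gus, Lee, Ona, Rae} ∩ {Cara, Lee, Ned, Rae, Wes} = {Cara, Lee, Rae}
… ∩ ⟦square⟧ = {Cara, Lee, Rae} ∩ {Cara, Gus, Ivy, Jo, Lee, Ned} = {Cara, Lee}
… ∩ ⟦yellow⟧ = {Cara, Lee} ∩ {Dan, Gus, Jo, Ned, Ona, Rae, Sam} = ∅
So ⟦square yellow card which Ned touched across from Cara⟧ = { }.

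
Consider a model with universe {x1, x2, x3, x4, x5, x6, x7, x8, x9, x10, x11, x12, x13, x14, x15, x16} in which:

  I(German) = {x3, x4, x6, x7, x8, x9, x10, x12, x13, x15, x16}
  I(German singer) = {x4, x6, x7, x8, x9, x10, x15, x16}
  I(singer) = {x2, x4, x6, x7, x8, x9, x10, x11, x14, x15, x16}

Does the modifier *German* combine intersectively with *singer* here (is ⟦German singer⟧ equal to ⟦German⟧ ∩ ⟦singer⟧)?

yes

⟦German⟧ ∩ ⟦singer⟧ = {x3, x4, x6, x7, x8, x9, x10, x12, x13, x15, x16} ∩ {x2, x4, x6, x7, x8, x9, x10, x11, x14, x15, x16} = {x4, x6, x7, x8, x9, x10, x15, x16}
Observed ⟦German singer⟧ = {x4, x6, x7, x8, x9, x10, x15, x16}.
These coincide, so the modifier is intersective here.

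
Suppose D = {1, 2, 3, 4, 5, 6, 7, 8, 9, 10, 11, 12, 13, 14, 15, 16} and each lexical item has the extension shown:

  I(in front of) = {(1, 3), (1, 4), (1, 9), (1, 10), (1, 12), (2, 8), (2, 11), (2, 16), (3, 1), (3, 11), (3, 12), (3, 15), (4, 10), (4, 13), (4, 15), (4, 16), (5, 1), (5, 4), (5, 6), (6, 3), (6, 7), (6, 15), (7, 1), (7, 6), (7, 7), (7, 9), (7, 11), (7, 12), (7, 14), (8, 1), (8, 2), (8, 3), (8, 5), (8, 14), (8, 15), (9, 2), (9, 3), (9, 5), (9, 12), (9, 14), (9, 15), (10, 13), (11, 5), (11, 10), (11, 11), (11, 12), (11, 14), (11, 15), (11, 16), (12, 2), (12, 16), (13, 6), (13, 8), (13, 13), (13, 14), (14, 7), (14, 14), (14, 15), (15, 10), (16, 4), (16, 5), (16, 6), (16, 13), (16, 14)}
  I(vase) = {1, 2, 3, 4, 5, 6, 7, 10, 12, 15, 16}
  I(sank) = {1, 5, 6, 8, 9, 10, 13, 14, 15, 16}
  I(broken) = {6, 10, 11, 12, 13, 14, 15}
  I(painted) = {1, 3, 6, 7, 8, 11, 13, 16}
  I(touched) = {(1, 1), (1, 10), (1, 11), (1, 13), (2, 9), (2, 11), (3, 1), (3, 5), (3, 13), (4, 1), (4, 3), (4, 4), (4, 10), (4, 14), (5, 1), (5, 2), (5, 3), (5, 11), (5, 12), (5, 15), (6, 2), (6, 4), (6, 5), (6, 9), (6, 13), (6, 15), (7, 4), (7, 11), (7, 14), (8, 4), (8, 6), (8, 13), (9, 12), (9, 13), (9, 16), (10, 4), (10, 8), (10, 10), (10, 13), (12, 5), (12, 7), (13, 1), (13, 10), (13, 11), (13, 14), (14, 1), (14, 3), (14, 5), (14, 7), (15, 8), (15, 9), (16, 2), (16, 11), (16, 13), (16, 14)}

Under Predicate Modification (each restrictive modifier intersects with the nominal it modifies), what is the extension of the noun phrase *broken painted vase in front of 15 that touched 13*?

⟦in front of 15⟧ = {x : ⟨x, 15⟩ ∈ ⟦in front of⟧} = {3, 4, 6, 8, 9, 11, 14}
⟦that touched 13⟧ = {x : ⟨x, 13⟩ ∈ ⟦touched⟧} = {1, 3, 6, 8, 9, 10, 16}
⟦vase⟧ = {1, 2, 3, 4, 5, 6, 7, 10, 12, 15, 16}
… ∩ ⟦in front of 15⟧ = {1, 2, 3, 4, 5, 6, 7, 10, 12, 15, 16} ∩ {3, 4, 6, 8, 9, 11, 14} = {3, 4, 6}
… ∩ ⟦that touched 13⟧ = {3, 4, 6} ∩ {1, 3, 6, 8, 9, 10, 16} = {3, 6}
… ∩ ⟦broken⟧ = {3, 6} ∩ {6, 10, 11, 12, 13, 14, 15} = {6}
… ∩ ⟦painted⟧ = {6} ∩ {1, 3, 6, 7, 8, 11, 13, 16} = {6}
So ⟦broken painted vase in front of 15 that touched 13⟧ = {6}.

{6}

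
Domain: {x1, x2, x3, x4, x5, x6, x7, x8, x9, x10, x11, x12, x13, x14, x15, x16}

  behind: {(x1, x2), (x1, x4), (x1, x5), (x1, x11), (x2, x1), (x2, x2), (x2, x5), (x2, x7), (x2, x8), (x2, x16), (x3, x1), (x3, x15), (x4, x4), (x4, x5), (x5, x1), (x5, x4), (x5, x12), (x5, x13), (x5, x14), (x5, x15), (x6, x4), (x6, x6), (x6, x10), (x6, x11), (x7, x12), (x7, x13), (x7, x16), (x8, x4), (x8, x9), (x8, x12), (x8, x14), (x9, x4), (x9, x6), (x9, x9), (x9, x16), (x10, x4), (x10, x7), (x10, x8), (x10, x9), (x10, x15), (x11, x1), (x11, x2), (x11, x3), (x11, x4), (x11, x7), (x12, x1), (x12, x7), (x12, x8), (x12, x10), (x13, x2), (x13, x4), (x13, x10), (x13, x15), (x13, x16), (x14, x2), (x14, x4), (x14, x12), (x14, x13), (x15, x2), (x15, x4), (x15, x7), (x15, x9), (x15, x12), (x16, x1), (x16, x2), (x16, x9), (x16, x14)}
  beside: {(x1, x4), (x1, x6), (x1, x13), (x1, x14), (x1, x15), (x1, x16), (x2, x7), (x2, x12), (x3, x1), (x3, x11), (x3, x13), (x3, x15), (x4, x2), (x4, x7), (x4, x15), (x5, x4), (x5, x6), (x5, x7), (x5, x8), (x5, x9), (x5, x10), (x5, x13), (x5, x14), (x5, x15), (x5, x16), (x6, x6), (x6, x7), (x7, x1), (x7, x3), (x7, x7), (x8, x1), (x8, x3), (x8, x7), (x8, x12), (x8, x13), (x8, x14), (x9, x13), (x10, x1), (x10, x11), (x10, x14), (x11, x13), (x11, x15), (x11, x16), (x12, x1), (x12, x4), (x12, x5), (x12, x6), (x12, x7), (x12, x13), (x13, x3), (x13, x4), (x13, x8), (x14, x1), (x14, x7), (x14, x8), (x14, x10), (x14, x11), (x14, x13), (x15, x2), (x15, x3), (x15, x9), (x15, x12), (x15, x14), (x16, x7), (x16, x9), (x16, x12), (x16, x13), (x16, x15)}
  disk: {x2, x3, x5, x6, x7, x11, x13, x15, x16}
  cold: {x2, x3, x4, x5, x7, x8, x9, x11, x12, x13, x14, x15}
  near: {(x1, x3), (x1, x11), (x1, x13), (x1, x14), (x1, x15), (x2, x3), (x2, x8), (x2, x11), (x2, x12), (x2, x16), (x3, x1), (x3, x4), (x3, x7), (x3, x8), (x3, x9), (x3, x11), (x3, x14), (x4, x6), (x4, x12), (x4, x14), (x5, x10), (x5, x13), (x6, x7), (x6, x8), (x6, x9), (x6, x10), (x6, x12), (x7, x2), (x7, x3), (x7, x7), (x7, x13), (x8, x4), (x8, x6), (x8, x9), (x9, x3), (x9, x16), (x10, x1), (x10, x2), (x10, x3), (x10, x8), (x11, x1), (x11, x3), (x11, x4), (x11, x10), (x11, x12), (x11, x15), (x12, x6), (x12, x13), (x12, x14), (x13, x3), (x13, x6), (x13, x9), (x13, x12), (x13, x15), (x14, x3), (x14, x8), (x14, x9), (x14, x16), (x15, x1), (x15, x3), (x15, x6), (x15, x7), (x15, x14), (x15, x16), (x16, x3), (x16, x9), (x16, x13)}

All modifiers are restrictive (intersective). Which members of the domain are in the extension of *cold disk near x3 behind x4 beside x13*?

{x11}

⟦near x3⟧ = {x : ⟨x, x3⟩ ∈ ⟦near⟧} = {x1, x2, x7, x9, x10, x11, x13, x14, x15, x16}
⟦behind x4⟧ = {x : ⟨x, x4⟩ ∈ ⟦behind⟧} = {x1, x4, x5, x6, x8, x9, x10, x11, x13, x14, x15}
⟦beside x13⟧ = {x : ⟨x, x13⟩ ∈ ⟦beside⟧} = {x1, x3, x5, x8, x9, x11, x12, x14, x16}
⟦disk⟧ = {x2, x3, x5, x6, x7, x11, x13, x15, x16}
… ∩ ⟦near x3⟧ = {x2, x3, x5, x6, x7, x11, x13, x15, x16} ∩ {x1, x2, x7, x9, x10, x11, x13, x14, x15, x16} = {x2, x7, x11, x13, x15, x16}
… ∩ ⟦behind x4⟧ = {x2, x7, x11, x13, x15, x16} ∩ {x1, x4, x5, x6, x8, x9, x10, x11, x13, x14, x15} = {x11, x13, x15}
… ∩ ⟦beside x13⟧ = {x11, x13, x15} ∩ {x1, x3, x5, x8, x9, x11, x12, x14, x16} = {x11}
… ∩ ⟦cold⟧ = {x11} ∩ {x2, x3, x4, x5, x7, x8, x9, x11, x12, x13, x14, x15} = {x11}
So ⟦cold disk near x3 behind x4 beside x13⟧ = {x11}.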